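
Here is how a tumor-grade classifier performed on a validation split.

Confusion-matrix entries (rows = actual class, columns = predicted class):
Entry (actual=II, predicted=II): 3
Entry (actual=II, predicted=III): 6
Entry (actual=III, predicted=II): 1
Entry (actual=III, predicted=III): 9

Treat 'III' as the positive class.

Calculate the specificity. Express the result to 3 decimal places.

0.333

Specificity = TN/(TN+FP) = 3/(3+6) = 0.333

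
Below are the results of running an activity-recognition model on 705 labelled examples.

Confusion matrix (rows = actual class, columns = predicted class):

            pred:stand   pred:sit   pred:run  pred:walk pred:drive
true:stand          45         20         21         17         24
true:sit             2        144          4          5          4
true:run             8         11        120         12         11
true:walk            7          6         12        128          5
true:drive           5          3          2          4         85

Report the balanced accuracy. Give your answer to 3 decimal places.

Balanced accuracy = mean of per-class recall.
  stand: recall = 45/127 = 0.3543
  sit: recall = 144/159 = 0.9057
  run: recall = 120/162 = 0.7407
  walk: recall = 128/158 = 0.8101
  drive: recall = 85/99 = 0.8586
Mean = (0.3543 + 0.9057 + 0.7407 + 0.8101 + 0.8586) / 5 = 0.734

0.734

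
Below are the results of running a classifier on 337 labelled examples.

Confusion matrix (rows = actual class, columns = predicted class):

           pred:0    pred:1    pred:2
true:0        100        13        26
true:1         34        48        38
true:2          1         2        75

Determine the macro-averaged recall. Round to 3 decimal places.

Per-class recall (TP/(TP+FN)):
  0: TP=100, FN=13+26=39 → 100/139 = 0.7194
  1: TP=48, FN=34+38=72 → 48/120 = 0.4000
  2: TP=75, FN=1+2=3 → 75/78 = 0.9615
Macro-recall = mean = (0.7194 + 0.4000 + 0.9615) / 3 = 0.694

0.694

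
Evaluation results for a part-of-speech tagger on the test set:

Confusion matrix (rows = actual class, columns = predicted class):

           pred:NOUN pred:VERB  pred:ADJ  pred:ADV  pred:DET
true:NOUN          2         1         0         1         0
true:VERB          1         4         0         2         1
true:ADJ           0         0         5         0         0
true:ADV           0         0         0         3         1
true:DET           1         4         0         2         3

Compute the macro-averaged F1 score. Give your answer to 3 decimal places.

0.574

Per-class F1 score (2·TP/(2·TP+FP+FN)):
  NOUN: TP=2, FP=1+0+0+1=2, FN=1+0+1+0=2 → 4/8 = 0.5000
  VERB: TP=4, FP=1+0+0+4=5, FN=1+0+2+1=4 → 8/17 = 0.4706
  ADJ: TP=5, FP=0+0+0+0=0, FN=0+0+0+0=0 → 10/10 = 1.0000
  ADV: TP=3, FP=1+2+0+2=5, FN=0+0+0+1=1 → 6/12 = 0.5000
  DET: TP=3, FP=0+1+0+1=2, FN=1+4+0+2=7 → 6/15 = 0.4000
Macro-F1 score = mean = (0.5000 + 0.4706 + 1.0000 + 0.5000 + 0.4000) / 5 = 0.574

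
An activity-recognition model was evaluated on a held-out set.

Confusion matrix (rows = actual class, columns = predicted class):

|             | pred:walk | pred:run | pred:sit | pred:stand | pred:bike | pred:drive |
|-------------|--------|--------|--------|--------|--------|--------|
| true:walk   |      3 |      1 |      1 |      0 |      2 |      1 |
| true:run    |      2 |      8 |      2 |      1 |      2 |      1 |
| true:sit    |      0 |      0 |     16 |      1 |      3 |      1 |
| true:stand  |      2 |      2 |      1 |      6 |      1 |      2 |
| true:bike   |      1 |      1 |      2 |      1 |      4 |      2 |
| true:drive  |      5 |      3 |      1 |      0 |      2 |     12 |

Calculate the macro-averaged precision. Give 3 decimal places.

0.507

Per-class precision (TP/(TP+FP)):
  walk: TP=3, FP=2+0+2+1+5=10 → 3/13 = 0.2308
  run: TP=8, FP=1+0+2+1+3=7 → 8/15 = 0.5333
  sit: TP=16, FP=1+2+1+2+1=7 → 16/23 = 0.6957
  stand: TP=6, FP=0+1+1+1+0=3 → 6/9 = 0.6667
  bike: TP=4, FP=2+2+3+1+2=10 → 4/14 = 0.2857
  drive: TP=12, FP=1+1+1+2+2=7 → 12/19 = 0.6316
Macro-precision = mean = (0.2308 + 0.5333 + 0.6957 + 0.6667 + 0.2857 + 0.6316) / 6 = 0.507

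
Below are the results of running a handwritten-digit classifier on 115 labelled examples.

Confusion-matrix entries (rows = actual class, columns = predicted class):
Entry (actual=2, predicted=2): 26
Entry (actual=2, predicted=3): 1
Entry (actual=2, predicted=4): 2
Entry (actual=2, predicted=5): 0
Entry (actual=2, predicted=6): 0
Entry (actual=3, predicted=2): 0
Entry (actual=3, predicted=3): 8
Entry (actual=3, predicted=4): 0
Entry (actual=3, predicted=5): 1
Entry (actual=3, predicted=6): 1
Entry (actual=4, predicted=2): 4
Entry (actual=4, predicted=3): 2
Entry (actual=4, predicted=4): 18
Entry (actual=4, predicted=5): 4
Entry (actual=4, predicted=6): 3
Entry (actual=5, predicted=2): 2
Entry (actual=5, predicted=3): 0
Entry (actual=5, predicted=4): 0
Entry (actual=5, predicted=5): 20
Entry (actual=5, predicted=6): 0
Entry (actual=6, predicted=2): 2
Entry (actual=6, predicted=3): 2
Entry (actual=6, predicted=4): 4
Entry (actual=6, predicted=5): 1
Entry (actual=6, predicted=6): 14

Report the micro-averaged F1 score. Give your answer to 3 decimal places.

Micro-averaging pools counts across classes: ΣTP=86, ΣFP=29, ΣFN=29.
Micro-F1 score = 2·TP/(2·TP+FP+FN) on pooled counts = 0.748 (equals overall accuracy in single-label multiclass).

0.748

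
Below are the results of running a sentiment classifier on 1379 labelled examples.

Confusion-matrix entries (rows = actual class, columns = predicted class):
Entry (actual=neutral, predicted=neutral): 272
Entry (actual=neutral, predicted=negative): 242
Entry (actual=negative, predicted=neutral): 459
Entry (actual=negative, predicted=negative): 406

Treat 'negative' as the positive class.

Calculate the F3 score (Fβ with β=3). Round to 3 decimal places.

0.481

Fβ = (1+β²)·TP / ((1+β²)·TP + β²·FN + FP), with β²=9
= 10·406 / (10·406 + 9·459 + 242) = 0.481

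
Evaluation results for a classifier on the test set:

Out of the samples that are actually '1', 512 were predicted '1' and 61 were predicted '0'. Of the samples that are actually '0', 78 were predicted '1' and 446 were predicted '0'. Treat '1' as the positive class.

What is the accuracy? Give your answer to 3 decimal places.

Accuracy = (TP+TN)/N = (512+446)/1097 = 0.873

0.873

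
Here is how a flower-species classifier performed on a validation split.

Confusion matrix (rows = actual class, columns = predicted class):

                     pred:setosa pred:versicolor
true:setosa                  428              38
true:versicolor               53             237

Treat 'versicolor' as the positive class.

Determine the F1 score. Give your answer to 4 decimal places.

Precision = TP/(TP+FP) = 237/275 = 0.8618
Recall = TP/(TP+FN) = 237/290 = 0.8172
F1 = 2·TP/(2·TP+FP+FN) = 474/565 = 0.8389

0.8389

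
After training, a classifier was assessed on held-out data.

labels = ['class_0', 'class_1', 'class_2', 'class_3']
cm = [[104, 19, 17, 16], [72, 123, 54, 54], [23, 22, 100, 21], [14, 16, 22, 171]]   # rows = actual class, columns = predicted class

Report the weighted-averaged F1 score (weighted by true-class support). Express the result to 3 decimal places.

0.580

Per-class F1 score (2·TP/(2·TP+FP+FN)):
  class_0: TP=104, FP=72+23+14=109, FN=19+17+16=52 → 208/369 = 0.5637
  class_1: TP=123, FP=19+22+16=57, FN=72+54+54=180 → 246/483 = 0.5093
  class_2: TP=100, FP=17+54+22=93, FN=23+22+21=66 → 200/359 = 0.5571
  class_3: TP=171, FP=16+54+21=91, FN=14+16+22=52 → 342/485 = 0.7052
Weighted-F1 score = Σ (supportᵢ/N)·F1 scoreᵢ with N=848: (156/848)·0.5637 + (303/848)·0.5093 + (166/848)·0.5571 + (223/848)·0.7052 = 0.580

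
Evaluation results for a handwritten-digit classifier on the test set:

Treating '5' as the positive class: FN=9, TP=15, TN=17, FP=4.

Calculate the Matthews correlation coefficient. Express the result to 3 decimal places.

MCC = (TP·TN − FP·FN) / √((TP+FP)(TP+FN)(TN+FP)(TN+FN))
Numerator = 15·17 − 4·9 = 219
Denominator = √(19·24·21·26) = √248976 = 498.9749
MCC = 219 / 498.9749 = 0.439

0.439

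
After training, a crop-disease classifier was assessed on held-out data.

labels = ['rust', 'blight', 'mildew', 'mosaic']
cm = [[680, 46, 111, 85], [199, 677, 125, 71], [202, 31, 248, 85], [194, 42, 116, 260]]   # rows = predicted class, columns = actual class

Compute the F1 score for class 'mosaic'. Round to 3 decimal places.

0.467

One-vs-rest for 'mosaic': TP = diagonal; FP = other classes predicted 'mosaic'; FN = 'mosaic' predicted as other.
F1 score = 2·TP/(2·TP+FP+FN).
mosaic: TP=260, FP=194+42+116=352, FN=85+71+85=241 → 520/1113 = 0.4672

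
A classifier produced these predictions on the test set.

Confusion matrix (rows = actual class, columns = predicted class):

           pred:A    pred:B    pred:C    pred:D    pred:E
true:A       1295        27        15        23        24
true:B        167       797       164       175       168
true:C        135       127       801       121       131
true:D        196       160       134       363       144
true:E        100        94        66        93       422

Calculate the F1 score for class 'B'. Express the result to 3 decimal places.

0.596

Treat 'B' as positive and all other classes as negative.
F1 score = 2·TP/(2·TP+FP+FN).
B: TP=797, FP=27+127+160+94=408, FN=167+164+175+168=674 → 1594/2676 = 0.5957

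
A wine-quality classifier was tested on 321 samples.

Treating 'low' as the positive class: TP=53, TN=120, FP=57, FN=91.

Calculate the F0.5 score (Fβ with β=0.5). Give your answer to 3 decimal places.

Fβ = (1+β²)·TP / ((1+β²)·TP + β²·FN + FP), with β²=1/4
= 1.25·53 / (1.25·53 + 0.25·91 + 57) = 0.454

0.454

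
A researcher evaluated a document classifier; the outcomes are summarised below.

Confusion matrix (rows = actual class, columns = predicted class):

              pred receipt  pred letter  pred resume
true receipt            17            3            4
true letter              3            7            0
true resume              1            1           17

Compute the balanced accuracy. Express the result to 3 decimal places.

0.768

Balanced accuracy = mean of per-class recall.
  receipt: recall = 17/24 = 0.7083
  letter: recall = 7/10 = 0.7000
  resume: recall = 17/19 = 0.8947
Mean = (0.7083 + 0.7000 + 0.8947) / 3 = 0.768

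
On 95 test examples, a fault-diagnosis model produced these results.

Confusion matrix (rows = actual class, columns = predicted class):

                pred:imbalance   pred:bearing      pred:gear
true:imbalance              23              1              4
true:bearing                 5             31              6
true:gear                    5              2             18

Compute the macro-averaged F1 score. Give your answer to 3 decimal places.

Per-class F1 score (2·TP/(2·TP+FP+FN)):
  imbalance: TP=23, FP=5+5=10, FN=1+4=5 → 46/61 = 0.7541
  bearing: TP=31, FP=1+2=3, FN=5+6=11 → 62/76 = 0.8158
  gear: TP=18, FP=4+6=10, FN=5+2=7 → 36/53 = 0.6792
Macro-F1 score = mean = (0.7541 + 0.8158 + 0.6792) / 3 = 0.750

0.750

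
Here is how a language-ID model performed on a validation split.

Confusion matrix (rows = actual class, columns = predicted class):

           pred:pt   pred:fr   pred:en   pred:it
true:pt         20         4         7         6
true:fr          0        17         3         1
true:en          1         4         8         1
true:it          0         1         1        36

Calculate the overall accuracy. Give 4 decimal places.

Accuracy = trace / total = (20+17+8+36=81) / 110 = 81/110 = 0.7364

0.7364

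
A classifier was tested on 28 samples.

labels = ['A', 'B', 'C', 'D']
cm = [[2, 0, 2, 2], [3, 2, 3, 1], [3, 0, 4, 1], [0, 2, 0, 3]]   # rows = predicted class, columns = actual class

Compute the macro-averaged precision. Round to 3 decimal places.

0.414

Per-class precision (TP/(TP+FP)):
  A: TP=2, FP=0+2+2=4 → 2/6 = 0.3333
  B: TP=2, FP=3+3+1=7 → 2/9 = 0.2222
  C: TP=4, FP=3+0+1=4 → 4/8 = 0.5000
  D: TP=3, FP=0+2+0=2 → 3/5 = 0.6000
Macro-precision = mean = (0.3333 + 0.2222 + 0.5000 + 0.6000) / 4 = 0.414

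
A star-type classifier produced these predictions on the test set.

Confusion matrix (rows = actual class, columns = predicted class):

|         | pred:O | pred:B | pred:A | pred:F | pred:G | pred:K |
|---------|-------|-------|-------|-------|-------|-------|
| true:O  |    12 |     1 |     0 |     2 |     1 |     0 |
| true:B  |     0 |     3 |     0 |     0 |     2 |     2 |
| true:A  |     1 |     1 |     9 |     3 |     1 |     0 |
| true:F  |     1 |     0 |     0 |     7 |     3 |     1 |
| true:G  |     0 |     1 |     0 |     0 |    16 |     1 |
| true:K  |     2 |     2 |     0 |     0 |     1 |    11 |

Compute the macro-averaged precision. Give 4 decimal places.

Per-class precision (TP/(TP+FP)):
  O: TP=12, FP=0+1+1+0+2=4 → 12/16 = 0.75000
  B: TP=3, FP=1+1+0+1+2=5 → 3/8 = 0.37500
  A: TP=9, FP=0+0+0+0+0=0 → 9/9 = 1.00000
  F: TP=7, FP=2+0+3+0+0=5 → 7/12 = 0.58333
  G: TP=16, FP=1+2+1+3+1=8 → 16/24 = 0.66667
  K: TP=11, FP=0+2+0+1+1=4 → 11/15 = 0.73333
Macro-precision = mean = (0.75000 + 0.37500 + 1.00000 + 0.58333 + 0.66667 + 0.73333) / 6 = 0.6847

0.6847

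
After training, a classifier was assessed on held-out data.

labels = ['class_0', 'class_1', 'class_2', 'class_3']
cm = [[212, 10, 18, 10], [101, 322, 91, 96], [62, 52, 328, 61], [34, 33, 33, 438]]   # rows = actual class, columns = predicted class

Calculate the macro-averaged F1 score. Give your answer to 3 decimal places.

0.678

Per-class F1 score (2·TP/(2·TP+FP+FN)):
  class_0: TP=212, FP=101+62+34=197, FN=10+18+10=38 → 424/659 = 0.6434
  class_1: TP=322, FP=10+52+33=95, FN=101+91+96=288 → 644/1027 = 0.6271
  class_2: TP=328, FP=18+91+33=142, FN=62+52+61=175 → 656/973 = 0.6742
  class_3: TP=438, FP=10+96+61=167, FN=34+33+33=100 → 876/1143 = 0.7664
Macro-F1 score = mean = (0.6434 + 0.6271 + 0.6742 + 0.7664) / 4 = 0.678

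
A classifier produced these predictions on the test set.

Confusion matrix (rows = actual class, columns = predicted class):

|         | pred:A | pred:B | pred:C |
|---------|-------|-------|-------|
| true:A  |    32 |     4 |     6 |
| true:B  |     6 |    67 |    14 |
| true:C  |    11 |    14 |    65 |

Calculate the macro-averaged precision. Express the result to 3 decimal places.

Per-class precision (TP/(TP+FP)):
  A: TP=32, FP=6+11=17 → 32/49 = 0.6531
  B: TP=67, FP=4+14=18 → 67/85 = 0.7882
  C: TP=65, FP=6+14=20 → 65/85 = 0.7647
Macro-precision = mean = (0.6531 + 0.7882 + 0.7647) / 3 = 0.735

0.735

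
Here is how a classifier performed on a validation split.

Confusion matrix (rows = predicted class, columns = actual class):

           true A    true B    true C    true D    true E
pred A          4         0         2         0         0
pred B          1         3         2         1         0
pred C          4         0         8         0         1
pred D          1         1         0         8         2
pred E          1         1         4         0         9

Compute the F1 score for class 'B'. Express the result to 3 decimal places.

0.500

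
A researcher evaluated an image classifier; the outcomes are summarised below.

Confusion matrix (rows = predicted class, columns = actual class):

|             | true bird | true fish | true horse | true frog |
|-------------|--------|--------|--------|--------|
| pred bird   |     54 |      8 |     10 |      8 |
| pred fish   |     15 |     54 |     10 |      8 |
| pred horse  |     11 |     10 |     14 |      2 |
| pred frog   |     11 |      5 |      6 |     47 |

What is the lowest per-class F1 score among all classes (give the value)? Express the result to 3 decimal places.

0.364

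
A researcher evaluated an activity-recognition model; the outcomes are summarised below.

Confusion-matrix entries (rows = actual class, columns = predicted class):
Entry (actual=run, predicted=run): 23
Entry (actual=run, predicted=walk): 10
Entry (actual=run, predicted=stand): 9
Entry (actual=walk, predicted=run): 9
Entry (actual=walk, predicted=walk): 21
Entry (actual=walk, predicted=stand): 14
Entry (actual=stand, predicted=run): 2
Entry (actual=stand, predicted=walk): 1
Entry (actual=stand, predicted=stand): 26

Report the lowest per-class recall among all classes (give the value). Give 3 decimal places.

Per-class recall (TP/(TP+FN)):
  run: TP=23, FN=10+9=19 → 23/42 = 0.5476
  walk: TP=21, FN=9+14=23 → 21/44 = 0.4773
  stand: TP=26, FN=2+1=3 → 26/29 = 0.8966
Lowest is class 'walk' with recall = 0.477.

0.477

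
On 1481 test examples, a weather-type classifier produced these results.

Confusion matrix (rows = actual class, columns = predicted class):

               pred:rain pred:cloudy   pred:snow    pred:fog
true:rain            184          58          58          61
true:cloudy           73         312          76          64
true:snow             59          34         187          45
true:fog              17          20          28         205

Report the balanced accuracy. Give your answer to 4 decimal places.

Balanced accuracy = mean of per-class recall.
  rain: recall = 184/361 = 0.50970
  cloudy: recall = 312/525 = 0.59429
  snow: recall = 187/325 = 0.57538
  fog: recall = 205/270 = 0.75926
Mean = (0.50970 + 0.59429 + 0.57538 + 0.75926) / 4 = 0.6097

0.6097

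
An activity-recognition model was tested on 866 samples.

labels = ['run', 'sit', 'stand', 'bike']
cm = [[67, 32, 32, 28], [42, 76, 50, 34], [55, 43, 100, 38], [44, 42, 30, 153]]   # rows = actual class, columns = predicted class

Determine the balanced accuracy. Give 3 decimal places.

Balanced accuracy = mean of per-class recall.
  run: recall = 67/159 = 0.4214
  sit: recall = 76/202 = 0.3762
  stand: recall = 100/236 = 0.4237
  bike: recall = 153/269 = 0.5688
Mean = (0.4214 + 0.3762 + 0.4237 + 0.5688) / 4 = 0.448

0.448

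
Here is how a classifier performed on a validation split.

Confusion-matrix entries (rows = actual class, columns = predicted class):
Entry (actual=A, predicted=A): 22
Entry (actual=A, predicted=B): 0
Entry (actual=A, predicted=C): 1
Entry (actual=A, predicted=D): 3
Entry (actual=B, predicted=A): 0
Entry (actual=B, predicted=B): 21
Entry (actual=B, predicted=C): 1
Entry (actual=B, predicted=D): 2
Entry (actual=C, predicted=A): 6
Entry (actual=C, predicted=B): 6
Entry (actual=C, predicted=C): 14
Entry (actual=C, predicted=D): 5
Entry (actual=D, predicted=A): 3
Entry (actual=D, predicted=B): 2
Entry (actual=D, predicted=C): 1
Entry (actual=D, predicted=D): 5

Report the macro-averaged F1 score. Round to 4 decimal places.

0.6331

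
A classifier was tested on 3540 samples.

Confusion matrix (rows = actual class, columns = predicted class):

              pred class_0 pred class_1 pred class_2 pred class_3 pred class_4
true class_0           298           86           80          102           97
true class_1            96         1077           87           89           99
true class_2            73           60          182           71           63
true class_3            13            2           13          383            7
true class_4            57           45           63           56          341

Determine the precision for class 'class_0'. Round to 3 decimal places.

0.555

One-vs-rest for 'class_0': TP = diagonal; FP = other classes predicted 'class_0'; FN = 'class_0' predicted as other.
precision = TP/(TP+FP).
class_0: TP=298, FP=96+73+13+57=239 → 298/537 = 0.5549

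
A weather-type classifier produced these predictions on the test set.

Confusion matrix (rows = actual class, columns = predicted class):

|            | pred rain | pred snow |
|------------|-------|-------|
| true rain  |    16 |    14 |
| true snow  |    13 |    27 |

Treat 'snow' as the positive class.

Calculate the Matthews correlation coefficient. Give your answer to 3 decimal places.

MCC = (TP·TN − FP·FN) / √((TP+FP)(TP+FN)(TN+FP)(TN+FN))
Numerator = 27·16 − 14·13 = 250
Denominator = √(41·40·30·29) = √1426800 = 1194.4873
MCC = 250 / 1194.4873 = 0.209

0.209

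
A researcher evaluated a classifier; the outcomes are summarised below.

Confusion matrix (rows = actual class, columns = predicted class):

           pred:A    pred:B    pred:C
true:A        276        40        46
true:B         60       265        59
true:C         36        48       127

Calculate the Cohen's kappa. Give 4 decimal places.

0.5365

Observed agreement pₒ = trace/N = 668/957 = 0.69801
Expected agreement pₑ = Σ (rowᵢ·colᵢ)/N² = (362·372 + 384·353 + 211·232)/957² = 0.34849
κ = (pₒ − pₑ)/(1 − pₑ) = (0.69801 − 0.34849)/(1 − 0.34849) = 0.5365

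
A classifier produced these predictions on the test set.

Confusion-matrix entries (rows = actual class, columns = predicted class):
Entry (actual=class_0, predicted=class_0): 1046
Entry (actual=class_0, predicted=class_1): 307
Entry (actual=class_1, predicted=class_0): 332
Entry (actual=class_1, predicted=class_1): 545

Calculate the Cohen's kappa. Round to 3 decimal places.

Observed agreement pₒ = trace/N = 1591/2230 = 0.7135
Expected agreement pₑ = Σ (rowᵢ·colᵢ)/N² = (1353·1378 + 877·852)/2230² = 0.5252
κ = (pₒ − pₑ)/(1 − pₑ) = (0.7135 − 0.5252)/(1 − 0.5252) = 0.397

0.397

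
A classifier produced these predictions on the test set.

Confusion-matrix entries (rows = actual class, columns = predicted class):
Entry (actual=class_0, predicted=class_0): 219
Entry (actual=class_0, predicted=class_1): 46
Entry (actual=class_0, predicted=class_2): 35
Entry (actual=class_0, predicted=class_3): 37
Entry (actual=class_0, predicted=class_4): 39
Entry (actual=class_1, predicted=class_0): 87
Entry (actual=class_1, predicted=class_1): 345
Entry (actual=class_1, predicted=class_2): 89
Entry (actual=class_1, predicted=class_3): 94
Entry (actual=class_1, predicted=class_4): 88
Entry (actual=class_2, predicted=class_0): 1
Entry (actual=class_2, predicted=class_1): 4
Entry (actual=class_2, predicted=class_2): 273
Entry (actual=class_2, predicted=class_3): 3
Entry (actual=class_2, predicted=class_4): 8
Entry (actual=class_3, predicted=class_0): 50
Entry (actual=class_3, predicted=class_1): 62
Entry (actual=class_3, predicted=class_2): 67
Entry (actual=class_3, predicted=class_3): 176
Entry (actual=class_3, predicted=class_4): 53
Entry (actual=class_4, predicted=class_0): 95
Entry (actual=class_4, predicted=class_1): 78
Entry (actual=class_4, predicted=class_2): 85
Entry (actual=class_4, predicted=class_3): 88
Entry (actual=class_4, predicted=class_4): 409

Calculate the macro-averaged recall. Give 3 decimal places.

0.598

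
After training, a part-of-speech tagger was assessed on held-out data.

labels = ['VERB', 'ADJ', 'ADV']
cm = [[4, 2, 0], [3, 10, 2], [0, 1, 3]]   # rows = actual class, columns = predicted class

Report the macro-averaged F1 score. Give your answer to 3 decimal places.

0.665

Per-class F1 score (2·TP/(2·TP+FP+FN)):
  VERB: TP=4, FP=3+0=3, FN=2+0=2 → 8/13 = 0.6154
  ADJ: TP=10, FP=2+1=3, FN=3+2=5 → 20/28 = 0.7143
  ADV: TP=3, FP=0+2=2, FN=0+1=1 → 6/9 = 0.6667
Macro-F1 score = mean = (0.6154 + 0.7143 + 0.6667) / 3 = 0.665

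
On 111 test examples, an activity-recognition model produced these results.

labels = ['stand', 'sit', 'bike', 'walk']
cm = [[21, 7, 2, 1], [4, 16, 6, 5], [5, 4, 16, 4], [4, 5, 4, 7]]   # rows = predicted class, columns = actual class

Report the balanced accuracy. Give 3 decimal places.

Balanced accuracy = mean of per-class recall.
  stand: recall = 21/34 = 0.6176
  sit: recall = 16/32 = 0.5000
  bike: recall = 16/28 = 0.5714
  walk: recall = 7/17 = 0.4118
Mean = (0.6176 + 0.5000 + 0.5714 + 0.4118) / 4 = 0.525

0.525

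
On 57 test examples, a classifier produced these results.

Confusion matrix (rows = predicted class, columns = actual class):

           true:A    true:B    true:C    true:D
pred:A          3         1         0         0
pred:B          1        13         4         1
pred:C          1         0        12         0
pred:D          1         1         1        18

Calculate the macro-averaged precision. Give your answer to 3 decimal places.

0.804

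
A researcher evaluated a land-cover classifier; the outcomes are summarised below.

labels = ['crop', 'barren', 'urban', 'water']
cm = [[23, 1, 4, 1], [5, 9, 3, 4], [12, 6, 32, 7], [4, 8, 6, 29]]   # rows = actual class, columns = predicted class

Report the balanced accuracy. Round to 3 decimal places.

0.600

Balanced accuracy = mean of per-class recall.
  crop: recall = 23/29 = 0.7931
  barren: recall = 9/21 = 0.4286
  urban: recall = 32/57 = 0.5614
  water: recall = 29/47 = 0.6170
Mean = (0.7931 + 0.4286 + 0.5614 + 0.6170) / 4 = 0.600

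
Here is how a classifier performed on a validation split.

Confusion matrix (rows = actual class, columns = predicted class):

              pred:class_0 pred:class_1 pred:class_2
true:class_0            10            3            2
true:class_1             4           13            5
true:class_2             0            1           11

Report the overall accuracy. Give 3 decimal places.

0.694

Accuracy = trace / total = (10+13+11=34) / 49 = 34/49 = 0.694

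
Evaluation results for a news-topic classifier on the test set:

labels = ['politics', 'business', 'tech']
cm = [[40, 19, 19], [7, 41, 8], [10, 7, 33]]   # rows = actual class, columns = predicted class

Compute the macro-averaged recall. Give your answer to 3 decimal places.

0.635

Per-class recall (TP/(TP+FN)):
  politics: TP=40, FN=19+19=38 → 40/78 = 0.5128
  business: TP=41, FN=7+8=15 → 41/56 = 0.7321
  tech: TP=33, FN=10+7=17 → 33/50 = 0.6600
Macro-recall = mean = (0.5128 + 0.7321 + 0.6600) / 3 = 0.635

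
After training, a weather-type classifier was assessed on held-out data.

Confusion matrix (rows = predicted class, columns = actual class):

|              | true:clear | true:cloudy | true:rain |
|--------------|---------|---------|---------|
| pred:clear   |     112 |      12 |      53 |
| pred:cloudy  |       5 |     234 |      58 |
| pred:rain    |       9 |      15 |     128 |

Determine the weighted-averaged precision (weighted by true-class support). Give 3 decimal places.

Per-class precision (TP/(TP+FP)):
  clear: TP=112, FP=12+53=65 → 112/177 = 0.6328
  cloudy: TP=234, FP=5+58=63 → 234/297 = 0.7879
  rain: TP=128, FP=9+15=24 → 128/152 = 0.8421
Weighted-precision = Σ (supportᵢ/N)·precisionᵢ with N=626: (126/626)·0.6328 + (261/626)·0.7879 + (239/626)·0.8421 = 0.777

0.777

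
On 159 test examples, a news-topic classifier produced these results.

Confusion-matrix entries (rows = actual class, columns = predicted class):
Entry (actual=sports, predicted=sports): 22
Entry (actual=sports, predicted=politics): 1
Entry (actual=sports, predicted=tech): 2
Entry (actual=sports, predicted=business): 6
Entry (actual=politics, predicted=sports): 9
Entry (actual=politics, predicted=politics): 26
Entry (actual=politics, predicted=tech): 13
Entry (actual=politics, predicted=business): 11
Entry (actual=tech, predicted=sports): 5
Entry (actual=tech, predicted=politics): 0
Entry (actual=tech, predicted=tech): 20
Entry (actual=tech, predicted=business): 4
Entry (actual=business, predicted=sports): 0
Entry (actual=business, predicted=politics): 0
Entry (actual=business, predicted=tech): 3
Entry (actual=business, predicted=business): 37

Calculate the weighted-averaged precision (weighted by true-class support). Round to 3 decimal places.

0.733

Per-class precision (TP/(TP+FP)):
  sports: TP=22, FP=9+5+0=14 → 22/36 = 0.6111
  politics: TP=26, FP=1+0+0=1 → 26/27 = 0.9630
  tech: TP=20, FP=2+13+3=18 → 20/38 = 0.5263
  business: TP=37, FP=6+11+4=21 → 37/58 = 0.6379
Weighted-precision = Σ (supportᵢ/N)·precisionᵢ with N=159: (31/159)·0.6111 + (59/159)·0.9630 + (29/159)·0.5263 + (40/159)·0.6379 = 0.733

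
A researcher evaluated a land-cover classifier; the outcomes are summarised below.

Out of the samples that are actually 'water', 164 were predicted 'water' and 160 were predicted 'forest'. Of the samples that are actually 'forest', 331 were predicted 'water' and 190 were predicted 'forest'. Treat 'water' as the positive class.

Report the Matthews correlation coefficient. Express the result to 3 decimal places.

-0.127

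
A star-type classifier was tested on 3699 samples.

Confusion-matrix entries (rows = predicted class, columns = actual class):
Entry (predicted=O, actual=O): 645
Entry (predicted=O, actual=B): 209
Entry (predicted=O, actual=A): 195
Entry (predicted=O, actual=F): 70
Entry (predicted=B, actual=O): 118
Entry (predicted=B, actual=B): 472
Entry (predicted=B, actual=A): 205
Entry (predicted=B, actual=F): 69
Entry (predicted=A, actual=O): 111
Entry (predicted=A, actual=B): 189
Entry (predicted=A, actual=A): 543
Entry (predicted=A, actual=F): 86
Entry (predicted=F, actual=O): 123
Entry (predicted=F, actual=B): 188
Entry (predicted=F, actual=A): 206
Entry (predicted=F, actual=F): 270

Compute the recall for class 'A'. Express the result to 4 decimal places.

0.4726

Treat 'A' as positive and all other classes as negative.
recall = TP/(TP+FN).
A: TP=543, FN=195+205+206=606 → 543/1149 = 0.47258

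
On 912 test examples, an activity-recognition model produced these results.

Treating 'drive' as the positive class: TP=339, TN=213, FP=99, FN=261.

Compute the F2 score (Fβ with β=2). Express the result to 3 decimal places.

Fβ = (1+β²)·TP / ((1+β²)·TP + β²·FN + FP), with β²=4
= 5·339 / (5·339 + 4·261 + 99) = 0.597

0.597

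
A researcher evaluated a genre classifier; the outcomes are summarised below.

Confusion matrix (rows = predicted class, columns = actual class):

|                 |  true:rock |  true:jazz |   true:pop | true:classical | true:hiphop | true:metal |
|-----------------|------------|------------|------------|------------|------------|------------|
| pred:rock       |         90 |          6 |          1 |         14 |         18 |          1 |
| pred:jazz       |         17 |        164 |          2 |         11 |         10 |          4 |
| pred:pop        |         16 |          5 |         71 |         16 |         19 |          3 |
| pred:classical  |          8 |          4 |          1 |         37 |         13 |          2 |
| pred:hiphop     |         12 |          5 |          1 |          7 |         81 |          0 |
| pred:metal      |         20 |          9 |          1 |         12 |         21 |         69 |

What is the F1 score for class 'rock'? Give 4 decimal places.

0.6143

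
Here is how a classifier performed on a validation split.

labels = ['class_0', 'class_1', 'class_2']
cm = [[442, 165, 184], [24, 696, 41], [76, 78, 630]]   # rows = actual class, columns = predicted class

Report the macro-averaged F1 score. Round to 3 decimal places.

Per-class F1 score (2·TP/(2·TP+FP+FN)):
  class_0: TP=442, FP=24+76=100, FN=165+184=349 → 884/1333 = 0.6632
  class_1: TP=696, FP=165+78=243, FN=24+41=65 → 1392/1700 = 0.8188
  class_2: TP=630, FP=184+41=225, FN=76+78=154 → 1260/1639 = 0.7688
Macro-F1 score = mean = (0.6632 + 0.8188 + 0.7688) / 3 = 0.750

0.750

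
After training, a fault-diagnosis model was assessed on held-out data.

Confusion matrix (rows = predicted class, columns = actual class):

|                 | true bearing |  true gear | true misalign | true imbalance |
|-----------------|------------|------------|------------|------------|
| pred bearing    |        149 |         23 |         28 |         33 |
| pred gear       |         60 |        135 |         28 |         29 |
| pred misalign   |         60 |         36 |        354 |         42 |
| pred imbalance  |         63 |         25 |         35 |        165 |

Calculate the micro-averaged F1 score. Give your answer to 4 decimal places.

0.6348

Micro-averaging pools counts across classes: ΣTP=803, ΣFP=462, ΣFN=462.
Micro-F1 score = 2·TP/(2·TP+FP+FN) on pooled counts = 0.6348 (equals overall accuracy in single-label multiclass).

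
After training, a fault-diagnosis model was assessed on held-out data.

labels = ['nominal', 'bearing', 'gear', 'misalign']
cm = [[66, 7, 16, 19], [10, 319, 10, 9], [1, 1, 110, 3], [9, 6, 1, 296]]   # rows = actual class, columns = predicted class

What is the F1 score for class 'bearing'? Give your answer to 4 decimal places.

One-vs-rest for 'bearing': TP = diagonal; FP = other classes predicted 'bearing'; FN = 'bearing' predicted as other.
F1 score = 2·TP/(2·TP+FP+FN).
bearing: TP=319, FP=7+1+6=14, FN=10+10+9=29 → 638/681 = 0.93686

0.9369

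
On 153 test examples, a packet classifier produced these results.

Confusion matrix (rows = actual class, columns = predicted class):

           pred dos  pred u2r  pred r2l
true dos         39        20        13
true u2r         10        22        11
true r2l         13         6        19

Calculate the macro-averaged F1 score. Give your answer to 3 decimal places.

0.512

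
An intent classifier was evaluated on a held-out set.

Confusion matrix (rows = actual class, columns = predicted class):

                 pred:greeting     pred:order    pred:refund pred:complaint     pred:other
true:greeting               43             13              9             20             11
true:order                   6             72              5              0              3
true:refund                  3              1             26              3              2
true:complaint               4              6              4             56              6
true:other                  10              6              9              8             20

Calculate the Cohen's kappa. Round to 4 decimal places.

0.5265

Observed agreement pₒ = trace/N = 217/346 = 0.62717
Expected agreement pₑ = Σ (rowᵢ·colᵢ)/N² = (96·66 + 86·98 + 35·53 + 76·87 + 53·42)/346² = 0.21264
κ = (pₒ − pₑ)/(1 − pₑ) = (0.62717 − 0.21264)/(1 − 0.21264) = 0.5265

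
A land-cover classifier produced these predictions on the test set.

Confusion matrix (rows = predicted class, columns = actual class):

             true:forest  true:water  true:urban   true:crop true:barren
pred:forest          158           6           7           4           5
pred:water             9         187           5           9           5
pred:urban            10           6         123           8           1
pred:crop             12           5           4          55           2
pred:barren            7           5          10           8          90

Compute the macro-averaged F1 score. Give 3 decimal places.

0.807

Per-class F1 score (2·TP/(2·TP+FP+FN)):
  forest: TP=158, FP=6+7+4+5=22, FN=9+10+12+7=38 → 316/376 = 0.8404
  water: TP=187, FP=9+5+9+5=28, FN=6+6+5+5=22 → 374/424 = 0.8821
  urban: TP=123, FP=10+6+8+1=25, FN=7+5+4+10=26 → 246/297 = 0.8283
  crop: TP=55, FP=12+5+4+2=23, FN=4+9+8+8=29 → 110/162 = 0.6790
  barren: TP=90, FP=7+5+10+8=30, FN=5+5+1+2=13 → 180/223 = 0.8072
Macro-F1 score = mean = (0.8404 + 0.8821 + 0.8283 + 0.6790 + 0.8072) / 5 = 0.807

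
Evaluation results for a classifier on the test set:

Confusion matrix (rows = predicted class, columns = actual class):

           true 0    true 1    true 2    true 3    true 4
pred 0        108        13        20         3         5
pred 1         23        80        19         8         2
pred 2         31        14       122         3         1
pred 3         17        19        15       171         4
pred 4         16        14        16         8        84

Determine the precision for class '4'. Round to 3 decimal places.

0.609

precision = TP/(TP+FP).
4: TP=84, FP=16+14+16+8=54 → 84/138 = 0.6087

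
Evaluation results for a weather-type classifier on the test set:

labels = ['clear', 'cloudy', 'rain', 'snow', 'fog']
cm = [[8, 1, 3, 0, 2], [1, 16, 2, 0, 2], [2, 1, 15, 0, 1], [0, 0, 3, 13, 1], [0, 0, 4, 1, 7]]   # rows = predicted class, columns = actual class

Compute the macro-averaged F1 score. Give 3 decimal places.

0.702

Per-class F1 score (2·TP/(2·TP+FP+FN)):
  clear: TP=8, FP=1+3+0+2=6, FN=1+2+0+0=3 → 16/25 = 0.6400
  cloudy: TP=16, FP=1+2+0+2=5, FN=1+1+0+0=2 → 32/39 = 0.8205
  rain: TP=15, FP=2+1+0+1=4, FN=3+2+3+4=12 → 30/46 = 0.6522
  snow: TP=13, FP=0+0+3+1=4, FN=0+0+0+1=1 → 26/31 = 0.8387
  fog: TP=7, FP=0+0+4+1=5, FN=2+2+1+1=6 → 14/25 = 0.5600
Macro-F1 score = mean = (0.6400 + 0.8205 + 0.6522 + 0.8387 + 0.5600) / 5 = 0.702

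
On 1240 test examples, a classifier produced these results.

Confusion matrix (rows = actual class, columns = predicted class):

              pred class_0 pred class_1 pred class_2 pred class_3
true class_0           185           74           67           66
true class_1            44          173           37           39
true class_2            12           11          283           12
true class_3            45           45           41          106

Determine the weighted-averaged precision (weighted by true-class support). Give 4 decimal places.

Per-class precision (TP/(TP+FP)):
  class_0: TP=185, FP=44+12+45=101 → 185/286 = 0.64685
  class_1: TP=173, FP=74+11+45=130 → 173/303 = 0.57096
  class_2: TP=283, FP=67+37+41=145 → 283/428 = 0.66121
  class_3: TP=106, FP=66+39+12=117 → 106/223 = 0.47534
Weighted-precision = Σ (supportᵢ/N)·precisionᵢ with N=1240: (392/1240)·0.64685 + (293/1240)·0.57096 + (318/1240)·0.66121 + (237/1240)·0.47534 = 0.5998

0.5998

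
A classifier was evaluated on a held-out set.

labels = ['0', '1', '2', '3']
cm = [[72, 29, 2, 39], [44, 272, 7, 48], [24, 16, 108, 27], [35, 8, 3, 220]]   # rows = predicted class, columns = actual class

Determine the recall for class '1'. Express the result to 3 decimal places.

Take TP from the diagonal, FP from the rest of the '1' prediction marginal, FN from the rest of the '1' actual marginal.
recall = TP/(TP+FN).
1: TP=272, FN=29+16+8=53 → 272/325 = 0.8369

0.837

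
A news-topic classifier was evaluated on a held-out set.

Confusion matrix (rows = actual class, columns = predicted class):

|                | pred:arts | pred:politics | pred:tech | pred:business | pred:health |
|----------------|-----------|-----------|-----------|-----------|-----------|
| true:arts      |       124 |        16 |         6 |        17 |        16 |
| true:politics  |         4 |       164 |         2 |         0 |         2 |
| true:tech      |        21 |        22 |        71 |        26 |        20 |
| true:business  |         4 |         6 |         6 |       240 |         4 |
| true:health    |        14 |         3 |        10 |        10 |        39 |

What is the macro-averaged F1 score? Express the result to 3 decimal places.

0.699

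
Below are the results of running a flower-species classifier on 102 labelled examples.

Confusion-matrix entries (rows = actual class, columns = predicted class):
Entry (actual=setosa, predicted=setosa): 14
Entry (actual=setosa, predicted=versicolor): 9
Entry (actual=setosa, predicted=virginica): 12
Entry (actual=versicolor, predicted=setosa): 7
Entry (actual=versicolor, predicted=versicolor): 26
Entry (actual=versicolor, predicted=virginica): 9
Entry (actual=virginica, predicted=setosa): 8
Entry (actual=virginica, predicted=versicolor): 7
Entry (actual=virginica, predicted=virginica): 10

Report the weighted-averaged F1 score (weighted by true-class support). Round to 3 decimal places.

Per-class F1 score (2·TP/(2·TP+FP+FN)):
  setosa: TP=14, FP=7+8=15, FN=9+12=21 → 28/64 = 0.4375
  versicolor: TP=26, FP=9+7=16, FN=7+9=16 → 52/84 = 0.6190
  virginica: TP=10, FP=12+9=21, FN=8+7=15 → 20/56 = 0.3571
Weighted-F1 score = Σ (supportᵢ/N)·F1 scoreᵢ with N=102: (35/102)·0.4375 + (42/102)·0.6190 + (25/102)·0.3571 = 0.493

0.493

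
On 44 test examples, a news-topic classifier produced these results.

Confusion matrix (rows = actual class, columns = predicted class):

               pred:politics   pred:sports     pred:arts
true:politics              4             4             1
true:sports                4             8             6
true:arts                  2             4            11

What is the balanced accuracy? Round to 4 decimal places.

0.5120

Balanced accuracy = mean of per-class recall.
  politics: recall = 4/9 = 0.44444
  sports: recall = 8/18 = 0.44444
  arts: recall = 11/17 = 0.64706
Mean = (0.44444 + 0.44444 + 0.64706) / 3 = 0.5120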